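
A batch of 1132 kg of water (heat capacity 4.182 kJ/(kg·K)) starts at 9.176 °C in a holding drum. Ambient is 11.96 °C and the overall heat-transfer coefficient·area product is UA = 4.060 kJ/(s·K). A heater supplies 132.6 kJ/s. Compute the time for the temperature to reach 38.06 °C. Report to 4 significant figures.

1967 s

Unsteady energy balance on the tank contents: M c_p dT/dt = −UA(T − T_amb) + Q̇.
τ = M c_p/UA = 1166.02 s; T_ss = T_amb + Q̇/UA = 11.96 + 132.6/4.060 = 44.6201 °C.
T(t) = T_ss + (T₀ − T_ss)e^(−t/τ); set T = 38.06:
t = −τ ln[(T − T_ss)/(T₀ − T_ss)] = −1166.02 · ln(0.185083) = 1967.01 s.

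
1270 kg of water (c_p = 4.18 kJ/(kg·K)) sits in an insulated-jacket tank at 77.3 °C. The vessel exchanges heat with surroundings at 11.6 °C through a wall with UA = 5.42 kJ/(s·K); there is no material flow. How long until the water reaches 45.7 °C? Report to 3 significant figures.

642 s

Unsteady energy balance on the tank contents: M c_p dT/dt = −UA(T − T_amb).
τ = M c_p/UA = 979.45 s; T_ss = T_amb = 11.600 °C.
T(t) = T_ss + (T₀ − T_ss)e^(−t/τ); set T = 45.7:
t = −τ ln[(T − T_ss)/(T₀ − T_ss)] = −979.45 · ln(0.51903) = 642.32 s.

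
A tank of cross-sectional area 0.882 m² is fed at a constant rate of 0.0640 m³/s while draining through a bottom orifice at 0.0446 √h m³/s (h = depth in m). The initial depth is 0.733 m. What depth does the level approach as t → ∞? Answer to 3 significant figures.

2.06 m

Accumulation of liquid (constant cross-section A): A dh/dt = Q_in − 0.0446 √h. At steady state dh/dt = 0:
Q_in = 0.0446 √h_ss ⇒ √h_ss = 0.0640/0.0446 = 1.4350.
h_ss = 1.4350² = 2.0592 m. (Since h₀ = 0.733 m < h_ss, the level will rise toward this value.)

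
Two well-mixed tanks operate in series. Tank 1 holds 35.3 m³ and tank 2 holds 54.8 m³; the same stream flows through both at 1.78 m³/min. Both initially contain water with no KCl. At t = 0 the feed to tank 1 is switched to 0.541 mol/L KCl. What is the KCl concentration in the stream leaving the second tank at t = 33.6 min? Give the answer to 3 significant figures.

0.210 mol/L

Each tank obeys Vᵢ dCᵢ/dt = Q(Cᵢ₋₁ − Cᵢ), so τᵢ = Vᵢ/Q.
τ₁ = 35.3/1.78 = 19.831 min; τ₂ = 54.8/1.78 = 30.787 min.
Tank 1: C₁ = C_in(1 − e^(−t/τ₁)). Tank 2 (τ₁ ≠ τ₂): C₂ = C_in[1 − (τ₁ e^(−t/τ₁) − τ₂ e^(−t/τ₂))/(τ₁ − τ₂)].
At t = 33.6: e^(−t/τ₁) = 0.18373, e^(−t/τ₂) = 0.33575.
C₂ = 0.541·[1 − (19.831·0.18373 − 30.787·0.33575)/(-10.955)] = 0.541·0.38906 = 0.21048 mol/L.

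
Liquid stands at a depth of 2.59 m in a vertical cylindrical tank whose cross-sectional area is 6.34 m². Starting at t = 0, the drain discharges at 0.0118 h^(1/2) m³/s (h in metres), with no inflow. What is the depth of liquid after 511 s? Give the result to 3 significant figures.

Mass balance (ρ constant): A dh/dt = −0.0118 √h.
Separate and integrate: 2(√h − √h₀) = −(0.0118/A) t.
√h = √2.59 − 0.0118·511/(2·6.34) = 1.6093 − 0.47554 = 1.1338.
h = 1.1338² = 1.2855 m.

1.29 m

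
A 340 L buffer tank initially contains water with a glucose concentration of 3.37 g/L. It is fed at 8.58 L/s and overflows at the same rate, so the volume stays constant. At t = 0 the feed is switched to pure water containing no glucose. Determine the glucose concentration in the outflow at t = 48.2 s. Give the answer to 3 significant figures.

Mass balance on the solute (V constant): V dC/dt = Q(C_in − C).
So dC/dt = (C_in − C)/τ with τ = V/Q = 340/8.58 = 39.627 s.
This is linear first-order; C(t) = C_in + (C₀ − C_in) e^(−t/τ).
C(48.2) = 0 + (3.37 − 0)·e^(−48.2/39.627) = 0 + (3.3700)·0.29631 = 0.99857 g/L.

0.999 g/L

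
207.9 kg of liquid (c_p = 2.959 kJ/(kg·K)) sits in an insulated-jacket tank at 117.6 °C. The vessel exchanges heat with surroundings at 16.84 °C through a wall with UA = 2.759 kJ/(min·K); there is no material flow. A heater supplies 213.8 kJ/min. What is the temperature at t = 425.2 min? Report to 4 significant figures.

Lumped-capacitance energy balance: M c_p dT/dt = UA(T_amb − T) + Q̇.
dT/dt = (T_ss − T)/τ with T_ss = T_amb + Q̇/UA = 16.84 + 213.8/2.759 = 94.3318 °C, τ = M c_p/UA = 207.9·2.959/2.759 = 222.971 min.
This is linear first-order; T(t) = T_ss + (T₀ − T_ss) e^(−t/τ).
T(425.2) = 94.3318 + (23.2682)·0.148529 = 97.7878 °C.

97.79 °C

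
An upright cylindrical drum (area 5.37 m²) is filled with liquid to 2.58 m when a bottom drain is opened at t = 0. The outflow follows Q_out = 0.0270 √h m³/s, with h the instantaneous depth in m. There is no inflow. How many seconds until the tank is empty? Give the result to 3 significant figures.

Accumulation of liquid (constant cross-section A): A dh/dt = −0.0270 √h.
This is separable: 2 d(√h)/dt = −0.0270/A, so √h = √h₀ − (0.0270/(2A)) t.
Set h = 0: 2√h₀ = (0.0270/A) t_empty ⇒ t_empty = 2A√h₀/0.0270.
t_empty = 2·5.37·√2.58/0.0270 = 10.740·1.6062/0.0270 = 638.93 s.

639 s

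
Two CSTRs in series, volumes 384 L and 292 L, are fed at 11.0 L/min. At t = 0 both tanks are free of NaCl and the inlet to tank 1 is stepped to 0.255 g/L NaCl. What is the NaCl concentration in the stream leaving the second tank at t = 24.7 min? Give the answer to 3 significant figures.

0.0496 g/L

Time constants: τᵢ = Vᵢ/Q for each well-mixed tank.
τ₁ = 384/11.0 = 34.909 min; τ₂ = 292/11.0 = 26.545 min.
Tank 1: C₁ = C_in(1 − e^(−t/τ₁)). Tank 2 (τ₁ ≠ τ₂): C₂ = C_in[1 − (τ₁ e^(−t/τ₁) − τ₂ e^(−t/τ₂))/(τ₁ − τ₂)].
At t = 24.7: e^(−t/τ₁) = 0.49285, e^(−t/τ₂) = 0.39436.
C₂ = 0.255·[1 − (34.909·0.49285 − 26.545·0.39436)/(8.3636)] = 0.255·0.19457 = 0.049615 g/L.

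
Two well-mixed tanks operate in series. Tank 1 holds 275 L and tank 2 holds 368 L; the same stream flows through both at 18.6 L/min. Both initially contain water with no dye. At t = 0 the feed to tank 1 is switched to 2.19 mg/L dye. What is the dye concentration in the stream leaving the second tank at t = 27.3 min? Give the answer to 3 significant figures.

Species balance on tank i: dCᵢ/dt = (Cᵢ₋₁ − Cᵢ)/τᵢ with τᵢ = Vᵢ/Q.
τ₁ = 275/18.6 = 14.785 min; τ₂ = 368/18.6 = 19.785 min.
Tank 1: C₁ = C_in(1 − e^(−t/τ₁)). Tank 2 (τ₁ ≠ τ₂): C₂ = C_in[1 − (τ₁ e^(−t/τ₁) − τ₂ e^(−t/τ₂))/(τ₁ − τ₂)].
At t = 27.3: e^(−t/τ₁) = 0.15779, e^(−t/τ₂) = 0.25162.
C₂ = 2.19·[1 − (14.785·0.15779 − 19.785·0.25162)/(-5.0000)] = 2.19·0.47094 = 1.0313 mg/L.

1.03 mg/L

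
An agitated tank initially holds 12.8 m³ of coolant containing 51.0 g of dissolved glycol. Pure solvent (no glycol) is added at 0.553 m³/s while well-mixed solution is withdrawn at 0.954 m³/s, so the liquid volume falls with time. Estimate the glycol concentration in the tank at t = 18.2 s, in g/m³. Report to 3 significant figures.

Total volume: dV/dt = Q_in − Q_out = -0.40100 m³/s, so V(t) = 12.8 − 0.40100 t and V(18.2) = 5.5018 m³.
No glycol enters, so dm/dt = −Q_out · (m/V).
Separate: dm/m = −Q_out dt/V(t) ⇒ ln(m/m₀) = −(Q_out/(Q_in−Q_out)) ln(V/V₀).
m = m₀ (V₀/V)^(Q_out/(Q_in−Q_out)) = 51.0 × (12.8/5.5018)^(-2.3791) = 6.8416 g.
C = m/V = 6.8416/5.5018 = 1.2435 g/m³.

1.24 g/m³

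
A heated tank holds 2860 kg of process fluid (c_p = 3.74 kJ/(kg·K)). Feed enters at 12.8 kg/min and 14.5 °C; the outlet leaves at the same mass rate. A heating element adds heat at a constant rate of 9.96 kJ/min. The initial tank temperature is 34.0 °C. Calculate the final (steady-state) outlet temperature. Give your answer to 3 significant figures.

14.7 °C

Heat balance on the well-mixed liquid: M c_p dT/dt = ṁ c_p (T_in − T) + 9.96.
At steady state dT/dt = 0 ⇒ T_ss = T_in + Q̇/(ṁ c_p) = 14.5 + 9.96/(12.8·3.74) = 14.708 °C.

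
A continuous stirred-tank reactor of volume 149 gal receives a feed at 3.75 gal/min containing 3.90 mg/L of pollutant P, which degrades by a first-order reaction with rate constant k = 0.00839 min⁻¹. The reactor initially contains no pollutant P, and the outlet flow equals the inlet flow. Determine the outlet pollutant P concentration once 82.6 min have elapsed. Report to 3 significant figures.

Species balance: V dC/dt = Q C_in − Q C − k V C.
This is linear with rate a = Q/V + k = 0.033558 min⁻¹.
C_ss = Q C_in/(Q + kV) = 2.9249 mg/L; C(t) = C_ss + (C₀ − C_ss) e^(−a t).
C(82.6) = 2.9249 + (-2.9249)·e^(−0.033558·82.6) = 2.9249 + (-2.9249)·0.062545 = 2.7420 mg/L.

2.74 mg/L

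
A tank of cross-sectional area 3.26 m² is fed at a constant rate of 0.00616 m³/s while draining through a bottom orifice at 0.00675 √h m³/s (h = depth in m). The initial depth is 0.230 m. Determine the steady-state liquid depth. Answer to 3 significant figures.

Level balance: A dh/dt = 0.00616 − 0.00675 √h. Setting dh/dt = 0:
Q_in = 0.00675 √h_ss ⇒ √h_ss = 0.00616/0.00675 = 0.91259.
h_ss = 0.91259² = 0.83283 m. (Since h₀ = 0.230 m < h_ss, the level will rise toward this value.)

0.833 m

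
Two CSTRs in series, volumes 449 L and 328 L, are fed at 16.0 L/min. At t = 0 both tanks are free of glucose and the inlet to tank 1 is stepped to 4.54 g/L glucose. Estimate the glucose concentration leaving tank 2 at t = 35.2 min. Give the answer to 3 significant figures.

1.94 g/L

Time constants: τᵢ = Vᵢ/Q for each well-mixed tank.
τ₁ = 449/16.0 = 28.062 min; τ₂ = 328/16.0 = 20.500 min.
Tank 1: C₁ = C_in(1 − e^(−t/τ₁)). Tank 2 (τ₁ ≠ τ₂): C₂ = C_in[1 − (τ₁ e^(−t/τ₁) − τ₂ e^(−t/τ₂))/(τ₁ − τ₂)].
At t = 35.2: e^(−t/τ₁) = 0.28526, e^(−t/τ₂) = 0.17959.
C₂ = 4.54·[1 − (28.062·0.28526 − 20.500·0.17959)/(7.5625)] = 4.54·0.42829 = 1.9444 g/L.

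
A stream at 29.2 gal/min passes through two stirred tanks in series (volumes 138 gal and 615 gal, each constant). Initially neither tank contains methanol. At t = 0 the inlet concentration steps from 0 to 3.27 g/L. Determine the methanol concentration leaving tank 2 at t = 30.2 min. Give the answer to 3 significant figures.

Time constants: τᵢ = Vᵢ/Q for each well-mixed tank.
τ₁ = 138/29.2 = 4.7260 min; τ₂ = 615/29.2 = 21.062 min.
Solving the cascade with C₁(0)=C₂(0)=0 gives C₂(t) = C_in[1 − (τ₁ e^(−t/τ₁) − τ₂ e^(−t/τ₂))/(τ₁ − τ₂)].
At t = 30.2: e^(−t/τ₁) = 0.0016780, e^(−t/τ₂) = 0.23838.
C₂ = 3.27·[1 − (4.7260·0.0016780 − 21.062·0.23838)/(-16.336)] = 3.27·0.69314 = 2.2666 g/L.

2.27 g/L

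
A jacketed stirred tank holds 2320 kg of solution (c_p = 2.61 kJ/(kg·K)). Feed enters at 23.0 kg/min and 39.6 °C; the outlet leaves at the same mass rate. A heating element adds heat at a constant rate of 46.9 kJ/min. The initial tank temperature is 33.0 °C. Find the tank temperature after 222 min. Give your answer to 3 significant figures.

39.6 °C

M c_p dT/dt = ṁ c_p (T_in − T) + Q̇.
Rearrange: dT/dt = (T_ss − T)/τ with τ = M/ṁ = 100.87 min and T_ss = T_in + Q̇/(ṁ c_p) = 40.381 °C.
T approaches T_ss exponentially: T(t) = T_ss + (T₀ − T_ss) e^(−t/τ).
T(222) = 40.381 + (-7.3813)·e^(−222/100.87) = 40.381 + (-7.3813)·0.11071 = 39.564 °C.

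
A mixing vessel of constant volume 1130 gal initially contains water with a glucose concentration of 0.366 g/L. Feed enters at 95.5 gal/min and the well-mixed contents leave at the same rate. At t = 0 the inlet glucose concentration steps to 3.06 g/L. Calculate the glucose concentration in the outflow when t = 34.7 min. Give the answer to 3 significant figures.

2.92 g/L

Mass balance on the solute (V constant): V dC/dt = Q(C_in − C).
Time constant τ = V/Q = 1130/95.5 = 11.832 min.
Solution: C(t) = C_in + (C₀ − C_in) e^(−t/τ).
C(34.7) = 3.06 + (0.366 − 3.06)·e^(−34.7/11.832) = 3.06 + (-2.6940)·0.053258 = 2.9165 g/L.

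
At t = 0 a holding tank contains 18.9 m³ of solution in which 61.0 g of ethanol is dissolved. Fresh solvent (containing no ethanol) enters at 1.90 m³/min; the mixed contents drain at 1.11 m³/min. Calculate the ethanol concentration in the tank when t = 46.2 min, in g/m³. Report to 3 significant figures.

0.243 g/m³

Let m(t) be the amount of ethanol. Volume: V(t) = V₀ + (Q_in − Q_out) t = 18.9 + 0.79000 t; V(46.2) = 55.398 m³.
Solute balance: dm/dt = 0 − Q_out C = −Q_out m/V(t).
dm/m = −Q_out dt/(V₀ + 0.79000 t); integrating gives ln(m/m₀) = −(Q_out/(Q_in−Q_out)) ln(V/V₀).
m = m₀ (V₀/V)^(Q_out/(Q_in−Q_out)) = 61.0 × (18.9/55.398)^(1.4051) = 13.462 g.
C = m/V = 13.462/55.398 = 0.24301 g/m³.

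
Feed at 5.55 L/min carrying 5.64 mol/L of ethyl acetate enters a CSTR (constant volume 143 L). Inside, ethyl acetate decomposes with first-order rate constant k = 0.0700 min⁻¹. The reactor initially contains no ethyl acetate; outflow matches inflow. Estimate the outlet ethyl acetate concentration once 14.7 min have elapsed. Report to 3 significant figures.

1.61 mol/L

Accumulation = in − out − consumed: V dC/dt = Q C_in − Q C − k V C.
This is linear with rate a = Q/V + k = 0.10881 min⁻¹.
C_ss = Q C_in/(Q + kV) = 2.0117 mol/L; C(t) = C_ss + (C₀ − C_ss) e^(−a t).
C(14.7) = 2.0117 + (-2.0117)·e^(−0.10881·14.7) = 2.0117 + (-2.0117)·0.20199 = 1.6053 mol/L.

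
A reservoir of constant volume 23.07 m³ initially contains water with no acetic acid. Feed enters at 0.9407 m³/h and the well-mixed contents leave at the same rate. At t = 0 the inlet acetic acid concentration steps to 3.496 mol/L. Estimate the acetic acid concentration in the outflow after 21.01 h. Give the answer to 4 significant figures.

Transient balance on the dissolved component: V dC/dt = Q(C_in − C).
Rewrite as dC/dt + C/τ = C_in/τ, τ = V/Q = 24.5243 h.
C approaches C_in exponentially: C(t) = C_in + (C₀ − C_in) e^(−t/τ).
C(21.01) = 3.496 + (0 − 3.496)·e^(−21.01/24.5243) = 3.496 + (-3.49600)·0.424560 = 2.01174 mol/L.

2.012 mol/L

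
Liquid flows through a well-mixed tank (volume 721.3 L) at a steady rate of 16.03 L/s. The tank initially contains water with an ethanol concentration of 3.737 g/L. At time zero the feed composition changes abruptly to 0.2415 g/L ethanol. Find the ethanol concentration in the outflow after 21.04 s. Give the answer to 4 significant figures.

2.431 g/L

Unsteady species balance (constant V, well mixed): V dC/dt = Q(C_in − C).
So dC/dt = (C_in − C)/τ with τ = V/Q = 721.3/16.03 = 44.9969 s.
Solution: C(t) = C_in + (C₀ − C_in) e^(−t/τ).
C(21.04) = 0.2415 + (3.737 − 0.2415)·e^(−21.04/44.9969) = 0.2415 + (3.49550)·0.626512 = 2.43147 g/L.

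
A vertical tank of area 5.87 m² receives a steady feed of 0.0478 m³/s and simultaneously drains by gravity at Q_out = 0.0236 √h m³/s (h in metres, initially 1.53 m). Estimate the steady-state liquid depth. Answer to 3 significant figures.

A dh/dt = Q_in − 0.0236 √h. Steady state requires inflow = outflow:
Q_in = 0.0236 √h_ss ⇒ √h_ss = 0.0478/0.0236 = 2.0254.
h_ss = 2.0254² = 4.1023 m. (Since h₀ = 1.53 m < h_ss, the level will rise toward this value.)

4.10 m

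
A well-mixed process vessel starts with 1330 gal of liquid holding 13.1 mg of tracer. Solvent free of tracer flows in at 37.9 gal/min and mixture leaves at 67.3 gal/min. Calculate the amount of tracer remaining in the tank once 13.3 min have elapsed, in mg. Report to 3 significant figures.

Let m(t) be the amount of tracer. Volume: V(t) = V₀ + (Q_in − Q_out) t = 1330 − 29.400 t; V(13.3) = 938.98 gal.
No tracer enters, so dm/dt = −Q_out · (m/V).
Separate: dm/m = −Q_out dt/V(t) ⇒ ln(m/m₀) = −(Q_out/(Q_in−Q_out)) ln(V/V₀).
m = m₀ (V₀/V)^(Q_out/(Q_in−Q_out)) = 13.1 × (1330/938.98)^(-2.2891) = 5.9043 mg.

5.90 mg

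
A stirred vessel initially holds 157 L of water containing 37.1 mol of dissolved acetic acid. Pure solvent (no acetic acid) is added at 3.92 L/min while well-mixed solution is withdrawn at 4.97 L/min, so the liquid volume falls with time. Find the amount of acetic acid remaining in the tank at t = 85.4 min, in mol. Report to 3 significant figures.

Total volume: dV/dt = Q_in − Q_out = -1.0500 L/min, so V(t) = 157 − 1.0500 t and V(85.4) = 67.330 L.
Species balance (pure solvent in): dm/dt = −Q_out · m/V(t).
dm/m = −Q_out dt/(V₀ − 1.0500 t); integrating gives ln(m/m₀) = −(Q_out/(Q_in−Q_out)) ln(V/V₀).
m = m₀ (V₀/V)^(Q_out/(Q_in−Q_out)) = 37.1 × (157/67.330)^(-4.7333) = 0.67448 mol.

0.674 mol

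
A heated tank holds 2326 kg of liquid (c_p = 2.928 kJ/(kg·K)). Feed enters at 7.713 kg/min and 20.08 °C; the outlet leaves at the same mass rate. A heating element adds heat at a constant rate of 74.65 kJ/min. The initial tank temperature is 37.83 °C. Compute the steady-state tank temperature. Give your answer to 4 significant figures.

M c_p dT/dt = ṁ c_p (T_in − T) + Q̇.
At steady state dT/dt = 0 ⇒ T_ss = T_in + Q̇/(ṁ c_p) = 20.08 + 74.65/(7.713·2.928) = 23.3855 °C.

23.39 °C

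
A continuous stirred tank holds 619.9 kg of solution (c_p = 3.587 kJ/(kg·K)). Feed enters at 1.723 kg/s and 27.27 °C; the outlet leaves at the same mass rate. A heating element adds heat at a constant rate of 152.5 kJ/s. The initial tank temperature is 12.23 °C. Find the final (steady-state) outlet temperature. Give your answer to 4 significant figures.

M c_p dT/dt = ṁ c_p (T_in − T) + Q̇.
At steady state dT/dt = 0 ⇒ T_ss = T_in + Q̇/(ṁ c_p) = 27.27 + 152.5/(1.723·3.587) = 51.9448 °C.

51.94 °C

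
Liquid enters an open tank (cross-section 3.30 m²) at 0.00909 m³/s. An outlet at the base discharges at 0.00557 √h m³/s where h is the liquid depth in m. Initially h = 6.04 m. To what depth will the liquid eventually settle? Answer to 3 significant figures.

2.66 m

A dh/dt = Q_in − 0.00557 √h. Steady state requires inflow = outflow:
Q_in = 0.00557 √h_ss ⇒ √h_ss = 0.00909/0.00557 = 1.6320.
h_ss = 1.6320² = 2.6633 m. (Since h₀ = 6.04 m > h_ss, the level will fall toward this value.)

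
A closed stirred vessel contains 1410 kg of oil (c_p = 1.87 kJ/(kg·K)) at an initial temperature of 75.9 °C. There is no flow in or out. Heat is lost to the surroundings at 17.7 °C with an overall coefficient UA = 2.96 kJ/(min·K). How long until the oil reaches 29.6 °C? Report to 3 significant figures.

1410 min

Lumped-capacitance energy balance: M c_p dT/dt = UA(T_amb − T).
τ = M c_p/UA = 890.78 min; T_ss = T_amb = 17.700 °C.
T(t) = T_ss + (T₀ − T_ss)e^(−t/τ); set T = 29.6:
t = −τ ln[(T − T_ss)/(T₀ − T_ss)] = −890.78 · ln(0.20447) = 1414.0 min.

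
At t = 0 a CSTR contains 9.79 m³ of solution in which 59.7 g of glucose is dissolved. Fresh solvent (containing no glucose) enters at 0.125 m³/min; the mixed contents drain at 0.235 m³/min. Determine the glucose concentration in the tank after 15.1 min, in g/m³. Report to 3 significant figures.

Total volume: dV/dt = Q_in − Q_out = -0.11000 m³/min, so V(t) = 9.79 − 0.11000 t and V(15.1) = 8.1290 m³.
Species balance (pure solvent in): dm/dt = −Q_out · m/V(t).
dm/m = −Q_out dt/(V₀ − 0.11000 t); integrating gives ln(m/m₀) = −(Q_out/(Q_in−Q_out)) ln(V/V₀).
m = m₀ (V₀/V)^(Q_out/(Q_in−Q_out)) = 59.7 × (9.79/8.1290)^(-2.1364) = 40.130 g.
C = m/V = 40.130/8.1290 = 4.9367 g/m³.

4.94 g/m³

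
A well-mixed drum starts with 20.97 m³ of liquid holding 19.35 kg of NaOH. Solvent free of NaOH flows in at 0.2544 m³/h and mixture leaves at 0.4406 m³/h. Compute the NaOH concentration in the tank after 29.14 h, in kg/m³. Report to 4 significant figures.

0.6129 kg/m³

Let m(t) be the amount of NaOH. Volume: V(t) = V₀ + (Q_in − Q_out) t = 20.97 − 0.186200 t; V(29.14) = 15.5441 m³.
No NaOH enters, so dm/dt = −Q_out · (m/V).
dm/m = −Q_out dt/(V₀ − 0.186200 t); integrating gives ln(m/m₀) = −(Q_out/(Q_in−Q_out)) ln(V/V₀).
m = m₀ (V₀/V)^(Q_out/(Q_in−Q_out)) = 19.35 × (20.97/15.5441)^(-2.36627) = 9.52774 kg.
C = m/V = 9.52774/15.5441 = 0.612948 kg/m³.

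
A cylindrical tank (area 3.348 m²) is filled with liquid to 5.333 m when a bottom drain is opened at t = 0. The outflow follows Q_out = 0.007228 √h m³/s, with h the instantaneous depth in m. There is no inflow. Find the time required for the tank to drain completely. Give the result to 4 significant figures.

With no inflow, A dh/dt = −0.007228 √h.
This is separable: 2 d(√h)/dt = −0.007228/A, so √h = √h₀ − (0.007228/(2A)) t.
Set h = 0: 2√h₀ = (0.007228/A) t_empty ⇒ t_empty = 2A√h₀/0.007228.
t_empty = 2·3.348·√5.333/0.007228 = 6.69600·2.30933/0.007228 = 2139.36 s.

2139 s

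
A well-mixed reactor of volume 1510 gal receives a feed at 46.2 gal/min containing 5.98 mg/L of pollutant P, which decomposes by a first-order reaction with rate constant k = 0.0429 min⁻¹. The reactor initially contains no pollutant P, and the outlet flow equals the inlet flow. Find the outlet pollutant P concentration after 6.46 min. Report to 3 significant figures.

V dC/dt = Q(C_in − C) − k V C.
This is linear with rate a = Q/V + k = 0.073496 min⁻¹.
C_ss = Q C_in/(Q + kV) = 2.4894 mg/L; C(t) = C_ss + (C₀ − C_ss) e^(−a t).
C(6.46) = 2.4894 + (-2.4894)·e^(−0.073496·6.46) = 2.4894 + (-2.4894)·0.62202 = 0.94096 mg/L.

0.941 mg/L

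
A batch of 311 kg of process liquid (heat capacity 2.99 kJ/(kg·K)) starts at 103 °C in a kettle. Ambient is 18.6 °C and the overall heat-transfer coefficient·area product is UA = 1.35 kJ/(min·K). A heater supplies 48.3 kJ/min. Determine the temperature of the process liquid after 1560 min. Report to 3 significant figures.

59.4 °C

First-law balance (no shaft work): M c_p dT/dt = −UA(T − T_amb) + Q̇.
dT/dt = (T_ss − T)/τ with T_ss = T_amb + Q̇/UA = 18.6 + 48.3/1.35 = 54.378 °C, τ = M c_p/UA = 311·2.99/1.35 = 688.81 min.
This is linear first-order; T(t) = T_ss + (T₀ − T_ss) e^(−t/τ).
T(1560) = 54.378 + (48.622)·0.10385 = 59.427 °C.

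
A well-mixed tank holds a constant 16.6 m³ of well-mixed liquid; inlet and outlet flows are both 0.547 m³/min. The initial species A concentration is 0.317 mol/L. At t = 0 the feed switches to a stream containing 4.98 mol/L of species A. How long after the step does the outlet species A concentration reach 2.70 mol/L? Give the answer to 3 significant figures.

21.7 min

Accumulation = in − out for the solute gives V dC/dt = Q(C_in − C), so τ = V/Q = 30.347 min.
C(t) = C_in + (C₀ − C_in) e^(−t/τ). Set C = 2.70 and solve for t:
e^(−t/τ) = (C − C_in)/(C₀ − C_in) = (2.70 − 4.98)/(0.317 − 4.98) = 0.48896
t = −τ ln(…) = 30.347 × 0.71548 = 21.713 min.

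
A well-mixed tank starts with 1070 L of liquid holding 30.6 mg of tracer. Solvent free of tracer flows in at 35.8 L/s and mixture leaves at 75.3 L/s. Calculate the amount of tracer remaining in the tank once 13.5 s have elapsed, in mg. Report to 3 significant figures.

8.21 mg

Let m(t) be the amount of tracer. Volume: V(t) = V₀ + (Q_in − Q_out) t = 1070 − 39.500 t; V(13.5) = 536.75 L.
No tracer enters, so dm/dt = −Q_out · (m/V).
dm/m = −Q_out dt/(V₀ − 39.500 t); integrating gives ln(m/m₀) = −(Q_out/(Q_in−Q_out)) ln(V/V₀).
m = m₀ (V₀/V)^(Q_out/(Q_in−Q_out)) = 30.6 × (1070/536.75)^(-1.9063) = 8.2142 mg.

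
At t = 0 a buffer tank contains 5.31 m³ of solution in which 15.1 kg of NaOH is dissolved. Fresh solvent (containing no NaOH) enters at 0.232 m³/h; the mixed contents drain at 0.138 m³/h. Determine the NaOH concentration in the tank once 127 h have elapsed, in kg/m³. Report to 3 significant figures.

0.155 kg/m³

Total volume: dV/dt = Q_in − Q_out = 0.094000 m³/h, so V(t) = 5.31 + 0.094000 t and V(127) = 17.248 m³.
No NaOH enters, so dm/dt = −Q_out · (m/V).
dm/m = −Q_out dt/(V₀ + 0.094000 t); integrating gives ln(m/m₀) = −(Q_out/(Q_in−Q_out)) ln(V/V₀).
m = m₀ (V₀/V)^(Q_out/(Q_in−Q_out)) = 15.1 × (5.31/17.248)^(1.4681) = 2.6782 kg.
C = m/V = 2.6782/17.248 = 0.15527 kg/m³.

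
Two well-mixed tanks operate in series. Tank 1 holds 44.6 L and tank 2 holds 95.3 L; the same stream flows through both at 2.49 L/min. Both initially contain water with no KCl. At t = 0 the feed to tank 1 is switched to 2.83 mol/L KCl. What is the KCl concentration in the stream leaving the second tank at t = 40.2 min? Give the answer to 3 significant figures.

Each tank obeys Vᵢ dCᵢ/dt = Q(Cᵢ₋₁ − Cᵢ), so τᵢ = Vᵢ/Q.
τ₁ = 44.6/2.49 = 17.912 min; τ₂ = 95.3/2.49 = 38.273 min.
Tank 1: C₁ = C_in(1 − e^(−t/τ₁)). Tank 2 (τ₁ ≠ τ₂): C₂ = C_in[1 − (τ₁ e^(−t/τ₁) − τ₂ e^(−t/τ₂))/(τ₁ − τ₂)].
At t = 40.2: e^(−t/τ₁) = 0.10600, e^(−t/τ₂) = 0.34982.
C₂ = 2.83·[1 − (17.912·0.10600 − 38.273·0.34982)/(-20.361)] = 2.83·0.43570 = 1.2330 mol/L.

1.23 mol/L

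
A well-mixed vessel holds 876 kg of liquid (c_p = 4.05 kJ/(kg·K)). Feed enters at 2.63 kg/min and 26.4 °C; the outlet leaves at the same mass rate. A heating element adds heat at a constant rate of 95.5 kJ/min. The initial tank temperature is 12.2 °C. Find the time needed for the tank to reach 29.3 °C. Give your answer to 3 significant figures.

446 min

Heat balance on the well-mixed liquid: M c_p dT/dt = ṁ c_p (T_in − T) + 95.5.
τ = M/ṁ = 333.08 min; T_ss = T_in + Q̇/(ṁ c_p) = 35.366 °C.
T(t) = T_ss + (T₀ − T_ss) e^(−t/τ). Set T = 29.3:
e^(−t/τ) = (29.3 − 35.366)/(12.2 − 35.366) = 0.26185
t = −333.08 · ln(0.26185) = 446.33 min.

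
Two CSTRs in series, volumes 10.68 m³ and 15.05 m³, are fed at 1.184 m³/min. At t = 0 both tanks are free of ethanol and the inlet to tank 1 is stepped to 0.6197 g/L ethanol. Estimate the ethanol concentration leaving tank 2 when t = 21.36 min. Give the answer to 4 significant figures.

Each tank obeys Vᵢ dCᵢ/dt = Q(Cᵢ₋₁ − Cᵢ), so τᵢ = Vᵢ/Q.
τ₁ = 10.68/1.184 = 9.02027 min; τ₂ = 15.05/1.184 = 12.7111 min.
Tank 1: C₁ = C_in(1 − e^(−t/τ₁)). Tank 2 (τ₁ ≠ τ₂): C₂ = C_in[1 − (τ₁ e^(−t/τ₁) − τ₂ e^(−t/τ₂))/(τ₁ − τ₂)].
At t = 21.36: e^(−t/τ₁) = 0.0936679, e^(−t/τ₂) = 0.186297.
C₂ = 0.6197·[1 − (9.02027·0.0936679 − 12.7111·0.186297)/(-3.69088)] = 0.6197·0.587324 = 0.363965 g/L.

0.3640 g/L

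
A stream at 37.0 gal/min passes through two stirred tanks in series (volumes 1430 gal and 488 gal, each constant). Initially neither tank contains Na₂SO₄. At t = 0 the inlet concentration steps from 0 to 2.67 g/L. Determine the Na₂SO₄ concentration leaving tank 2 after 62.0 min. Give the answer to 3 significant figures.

1.87 g/L

Time constants: τᵢ = Vᵢ/Q for each well-mixed tank.
τ₁ = 1430/37.0 = 38.649 min; τ₂ = 488/37.0 = 13.189 min.
Tank 1: C₁ = C_in(1 − e^(−t/τ₁)). Tank 2 (τ₁ ≠ τ₂): C₂ = C_in[1 − (τ₁ e^(−t/τ₁) − τ₂ e^(−t/τ₂))/(τ₁ − τ₂)].
At t = 62.0: e^(−t/τ₁) = 0.20105, e^(−t/τ₂) = 0.0090878.
C₂ = 2.67·[1 − (38.649·0.20105 − 13.189·0.0090878)/(25.459)] = 2.67·0.69950 = 1.8677 g/L.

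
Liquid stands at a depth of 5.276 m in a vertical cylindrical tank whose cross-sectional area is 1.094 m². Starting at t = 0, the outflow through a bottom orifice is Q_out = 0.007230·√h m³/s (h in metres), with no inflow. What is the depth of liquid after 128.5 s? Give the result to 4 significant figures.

Volume balance on the tank: A dh/dt = −0.007230 √h.
∫ h^(−1/2) dh = −(0.007230/A) ∫ dt, giving 2√h = 2√h₀ − (0.007230/A) t.
√h = √5.276 − 0.007230·128.5/(2·1.094) = 2.29695 − 0.424614 = 1.87234.
h = 1.87234² = 3.50566 m.

3.506 m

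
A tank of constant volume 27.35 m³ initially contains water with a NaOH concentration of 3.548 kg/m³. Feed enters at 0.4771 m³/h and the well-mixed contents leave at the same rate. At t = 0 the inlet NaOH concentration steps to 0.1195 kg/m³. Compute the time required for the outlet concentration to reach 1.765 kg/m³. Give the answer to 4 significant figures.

Unsteady species balance (constant V, well mixed): V dC/dt = Q(C_in − C), so τ = V/Q = 57.3255 h.
C(t) = C_in + (C₀ − C_in) e^(−t/τ). Set C = 1.765 and solve for t:
e^(−t/τ) = (C − C_in)/(C₀ − C_in) = (1.765 − 0.1195)/(3.548 − 0.1195) = 0.479947
t = −τ ln(…) = 57.3255 × 0.734079 = 42.0814 h.

42.08 h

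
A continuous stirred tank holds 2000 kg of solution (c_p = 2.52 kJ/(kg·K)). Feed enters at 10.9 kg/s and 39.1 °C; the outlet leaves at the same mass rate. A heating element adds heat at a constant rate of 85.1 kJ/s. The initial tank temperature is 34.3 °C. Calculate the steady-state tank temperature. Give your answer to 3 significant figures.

M c_p dT/dt = ṁ c_p (T_in − T) + Q̇.
At steady state dT/dt = 0 ⇒ T_ss = T_in + Q̇/(ṁ c_p) = 39.1 + 85.1/(10.9·2.52) = 42.198 °C.

42.2 °C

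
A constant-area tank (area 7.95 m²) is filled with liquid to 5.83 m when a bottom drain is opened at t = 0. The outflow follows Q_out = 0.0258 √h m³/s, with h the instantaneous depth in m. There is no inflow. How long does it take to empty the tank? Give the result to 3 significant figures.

1490 s

A dh/dt = −Q_out = −0.0258 √h.
Separate and integrate: 2(√h − √h₀) = −(0.0258/A) t.
Tank is empty when √h = 0: t_empty = 2A√h₀/0.0258.
t_empty = 2·7.95·√5.83/0.0258 = 15.900·2.4145/0.0258 = 1488.0 s.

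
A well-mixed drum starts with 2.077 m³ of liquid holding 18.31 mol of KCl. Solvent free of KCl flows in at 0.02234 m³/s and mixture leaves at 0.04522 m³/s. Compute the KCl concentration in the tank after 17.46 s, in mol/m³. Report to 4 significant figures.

Let m(t) be the amount of KCl. Volume: V(t) = V₀ + (Q_in − Q_out) t = 2.077 − 0.0228800 t; V(17.46) = 1.67752 m³.
Species balance (pure solvent in): dm/dt = −Q_out · m/V(t).
dm/m = −Q_out dt/(V₀ − 0.0228800 t); integrating gives ln(m/m₀) = −(Q_out/(Q_in−Q_out)) ln(V/V₀).
m = m₀ (V₀/V)^(Q_out/(Q_in−Q_out)) = 18.31 × (2.077/1.67752)^(-1.97640) = 12.0043 mol.
C = m/V = 12.0043/1.67752 = 7.15602 mol/m³.

7.156 mol/m³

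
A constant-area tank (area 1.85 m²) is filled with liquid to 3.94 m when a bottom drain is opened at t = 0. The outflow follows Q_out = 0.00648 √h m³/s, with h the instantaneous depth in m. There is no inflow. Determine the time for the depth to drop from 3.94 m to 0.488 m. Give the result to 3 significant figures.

With no inflow, A dh/dt = −0.00648 √h.
∫ h^(−1/2) dh = −(0.00648/A) ∫ dt, giving 2√h = 2√h₀ − (0.00648/A) t.
t = 2A(√h₀ − √h)/0.00648 = 2·1.85·(√3.94 − √0.488)/0.00648
  = 3.7000 × (1.9849 − 0.69857) / 0.00648 = 734.50 s.

735 s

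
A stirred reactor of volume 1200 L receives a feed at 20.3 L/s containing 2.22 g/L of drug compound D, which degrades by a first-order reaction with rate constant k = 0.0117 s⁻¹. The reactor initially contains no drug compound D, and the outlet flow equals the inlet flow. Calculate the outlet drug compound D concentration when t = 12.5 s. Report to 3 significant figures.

V dC/dt = Q(C_in − C) − k V C.
This is linear with rate a = Q/V + k = 0.028617 s⁻¹.
C_ss = Q C_in/(Q + kV) = 1.3123 g/L; C(t) = C_ss + (C₀ − C_ss) e^(−a t).
C(12.5) = 1.3123 + (-1.3123)·e^(−0.028617·12.5) = 1.3123 + (-1.3123)·0.69928 = 0.39465 g/L.

0.395 g/L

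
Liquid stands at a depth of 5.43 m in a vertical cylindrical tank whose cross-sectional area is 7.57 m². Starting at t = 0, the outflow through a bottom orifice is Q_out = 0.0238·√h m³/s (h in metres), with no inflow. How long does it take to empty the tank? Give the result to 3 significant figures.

Unsteady balance on liquid volume: A dh/dt = −0.0238 √h.
∫ h^(−1/2) dh = −(0.0238/A) ∫ dt, giving 2√h = 2√h₀ − (0.0238/A) t.
Tank is empty when √h = 0: t_empty = 2A√h₀/0.0238.
t_empty = 2·7.57·√5.43/0.0238 = 15.140·2.3302/0.0238 = 1482.3 s.

1480 s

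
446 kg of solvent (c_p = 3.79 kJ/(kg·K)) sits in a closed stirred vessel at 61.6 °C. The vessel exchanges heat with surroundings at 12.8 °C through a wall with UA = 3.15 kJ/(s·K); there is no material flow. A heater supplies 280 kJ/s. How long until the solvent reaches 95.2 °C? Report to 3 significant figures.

M c_p dT/dt = −UA(T − T_amb) + Q̇.
τ = M c_p/UA = 536.62 s; T_ss = T_amb + Q̇/UA = 12.8 + 280/3.15 = 101.69 °C.
T(t) = T_ss + (T₀ − T_ss)e^(−t/τ); set T = 95.2:
t = −τ ln[(T − T_ss)/(T₀ − T_ss)] = −536.62 · ln(0.16186) = 977.18 s.

977 s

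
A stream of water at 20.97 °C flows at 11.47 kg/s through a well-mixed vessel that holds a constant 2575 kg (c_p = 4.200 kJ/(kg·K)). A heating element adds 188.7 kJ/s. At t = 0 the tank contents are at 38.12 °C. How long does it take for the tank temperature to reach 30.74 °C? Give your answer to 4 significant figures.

183.1 s

M c_p dT/dt = ṁ c_p (T_in − T) + Q̇.
τ = M/ṁ = 224.499 s; T_ss = T_in + Q̇/(ṁ c_p) = 24.8871 °C.
T(t) = T_ss + (T₀ − T_ss) e^(−t/τ). Set T = 30.74:
e^(−t/τ) = (30.74 − 24.8871)/(38.12 − 24.8871) = 0.442301
t = −224.499 · ln(0.442301) = 183.138 s.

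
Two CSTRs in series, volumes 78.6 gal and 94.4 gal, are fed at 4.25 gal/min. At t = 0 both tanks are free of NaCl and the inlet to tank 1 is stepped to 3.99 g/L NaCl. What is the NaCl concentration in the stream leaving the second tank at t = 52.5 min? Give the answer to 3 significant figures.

Each tank obeys Vᵢ dCᵢ/dt = Q(Cᵢ₋₁ − Cᵢ), so τᵢ = Vᵢ/Q.
τ₁ = 78.6/4.25 = 18.494 min; τ₂ = 94.4/4.25 = 22.212 min.
Solving the cascade with C₁(0)=C₂(0)=0 gives C₂(t) = C_in[1 − (τ₁ e^(−t/τ₁) − τ₂ e^(−t/τ₂))/(τ₁ − τ₂)].
At t = 52.5: e^(−t/τ₁) = 0.058499, e^(−t/τ₂) = 0.094080.
C₂ = 3.99·[1 − (18.494·0.058499 − 22.212·0.094080)/(-3.7176)] = 3.99·0.72892 = 2.9084 g/L.

2.91 g/L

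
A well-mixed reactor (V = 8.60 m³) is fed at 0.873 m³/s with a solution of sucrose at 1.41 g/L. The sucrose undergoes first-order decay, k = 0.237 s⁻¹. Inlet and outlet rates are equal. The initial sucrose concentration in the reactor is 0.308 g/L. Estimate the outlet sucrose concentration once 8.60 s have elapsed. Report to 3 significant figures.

0.417 g/L

Accumulation = in − out − consumed: V dC/dt = Q C_in − Q C − k V C.
dC/dt = (Q/V) C_in − (Q/V + k) C; effective rate a = Q/V + k = 0.10151 + 0.237 = 0.33851 s⁻¹.
C_ss = Q C_in/(Q + kV) = 0.42283 g/L; C(t) = C_ss + (C₀ − C_ss) e^(−a t).
C(8.60) = 0.42283 + (-0.11483)·e^(−0.33851·8.60) = 0.42283 + (-0.11483)·0.054410 = 0.41658 g/L.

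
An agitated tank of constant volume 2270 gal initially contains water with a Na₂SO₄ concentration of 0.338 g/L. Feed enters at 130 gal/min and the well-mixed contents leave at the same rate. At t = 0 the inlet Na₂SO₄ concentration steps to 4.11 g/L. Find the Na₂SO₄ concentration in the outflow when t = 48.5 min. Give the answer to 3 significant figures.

3.88 g/L

Species balance on the tank: V dC/dt = Q(C_in − C).
Rewrite as dC/dt + C/τ = C_in/τ, τ = V/Q = 17.462 min.
C approaches C_in exponentially: C(t) = C_in + (C₀ − C_in) e^(−t/τ).
C(48.5) = 4.11 + (0.338 − 4.11)·e^(−48.5/17.462) = 4.11 + (-3.7720)·0.062192 = 3.8754 g/L.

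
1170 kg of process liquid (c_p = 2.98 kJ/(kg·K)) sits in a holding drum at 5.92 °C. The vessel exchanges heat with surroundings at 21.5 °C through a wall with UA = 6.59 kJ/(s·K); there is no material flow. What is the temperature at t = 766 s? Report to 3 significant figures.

17.8 °C

Energy balance: M c_p dT/dt = −UA(T − T_amb).
dT/dt = (T_ss − T)/τ with T_ss = T_amb = 21.500 °C, τ = M c_p/UA = 1170·2.98/6.59 = 529.07 s.
This is linear first-order; T(t) = T_ss + (T₀ − T_ss) e^(−t/τ).
T(766) = 21.500 + (-15.580)·0.23508 = 17.837 °C.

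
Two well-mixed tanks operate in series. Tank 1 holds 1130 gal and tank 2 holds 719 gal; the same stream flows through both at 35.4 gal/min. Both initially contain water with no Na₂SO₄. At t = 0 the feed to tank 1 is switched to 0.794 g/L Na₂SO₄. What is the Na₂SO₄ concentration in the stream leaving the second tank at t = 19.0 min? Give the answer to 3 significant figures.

Time constants: τᵢ = Vᵢ/Q for each well-mixed tank.
τ₁ = 1130/35.4 = 31.921 min; τ₂ = 719/35.4 = 20.311 min.
Solving the cascade with C₁(0)=C₂(0)=0 gives C₂(t) = C_in[1 − (τ₁ e^(−t/τ₁) − τ₂ e^(−t/τ₂))/(τ₁ − τ₂)].
At t = 19.0: e^(−t/τ₁) = 0.55144, e^(−t/τ₂) = 0.39240.
C₂ = 0.794·[1 − (31.921·0.55144 − 20.311·0.39240)/(11.610)] = 0.794·0.17034 = 0.13525 g/L.

0.135 g/L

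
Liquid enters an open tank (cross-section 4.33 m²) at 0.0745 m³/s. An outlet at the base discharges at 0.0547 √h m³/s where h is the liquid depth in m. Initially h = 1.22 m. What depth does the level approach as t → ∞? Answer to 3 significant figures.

1.85 m

Mass balance (ρ constant): A dh/dt = Q_in − 0.0547 √h. At steady state dh/dt = 0:
Q_in = 0.0547 √h_ss ⇒ √h_ss = 0.0745/0.0547 = 1.3620.
h_ss = 1.3620² = 1.8550 m. (Since h₀ = 1.22 m < h_ss, the level will rise toward this value.)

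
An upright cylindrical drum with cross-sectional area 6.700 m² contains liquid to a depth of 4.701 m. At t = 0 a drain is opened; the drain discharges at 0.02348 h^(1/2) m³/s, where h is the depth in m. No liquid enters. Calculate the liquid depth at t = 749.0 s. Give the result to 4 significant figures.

Volume balance on the tank: A dh/dt = −0.02348 √h.
This is separable: 2 d(√h)/dt = −0.02348/A, so √h = √h₀ − (0.02348/(2A)) t.
√h = √4.701 − 0.02348·749.0/(2·6.700) = 2.16818 − 1.31243 = 0.855752.
h = 0.855752² = 0.732312 m.

0.7323 m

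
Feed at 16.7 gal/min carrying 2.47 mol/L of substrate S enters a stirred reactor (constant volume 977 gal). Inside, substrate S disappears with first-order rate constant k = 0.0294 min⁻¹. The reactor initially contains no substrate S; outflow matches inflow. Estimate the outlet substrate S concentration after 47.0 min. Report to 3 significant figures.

V dC/dt = Q(C_in − C) − k V C.
dC/dt = (Q/V) C_in − (Q/V + k) C; effective rate a = Q/V + k = 0.017093 + 0.0294 = 0.046493 min⁻¹.
C_ss = Q C_in/(Q + kV) = 0.90809 mol/L; C(t) = C_ss + (C₀ − C_ss) e^(−a t).
C(47.0) = 0.90809 + (-0.90809)·e^(−0.046493·47.0) = 0.90809 + (-0.90809)·0.11246 = 0.80597 mol/L.

0.806 mol/L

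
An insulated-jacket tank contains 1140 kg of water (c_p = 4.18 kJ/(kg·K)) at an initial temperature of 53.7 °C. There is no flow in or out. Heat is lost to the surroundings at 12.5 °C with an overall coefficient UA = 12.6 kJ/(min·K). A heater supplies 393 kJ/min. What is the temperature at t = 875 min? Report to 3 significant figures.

44.7 °C

M c_p dT/dt = −UA(T − T_amb) + Q̇.
dT/dt = (T_ss − T)/τ with T_ss = T_amb + Q̇/UA = 12.5 + 393/12.6 = 43.690 °C, τ = M c_p/UA = 1140·4.18/12.6 = 378.19 min.
Integrating: T(t) = T_ss + (T₀ − T_ss) e^(−t/τ).
T(875) = 43.690 + (10.010)·0.098900 = 44.680 °C.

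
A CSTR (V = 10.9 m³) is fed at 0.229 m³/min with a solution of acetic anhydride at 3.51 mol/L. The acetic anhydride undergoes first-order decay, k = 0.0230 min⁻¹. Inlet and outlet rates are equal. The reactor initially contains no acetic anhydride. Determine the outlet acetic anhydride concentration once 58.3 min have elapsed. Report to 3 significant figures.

V dC/dt = Q(C_in − C) − k V C.
dC/dt = (Q/V) C_in − (Q/V + k) C; effective rate a = Q/V + k = 0.021009 + 0.0230 = 0.044009 min⁻¹.
C_ss = Q C_in/(Q + kV) = 1.6756 mol/L; C(t) = C_ss + (C₀ − C_ss) e^(−a t).
C(58.3) = 1.6756 + (-1.6756)·e^(−0.044009·58.3) = 1.6756 + (-1.6756)·0.076863 = 1.5468 mol/L.

1.55 mol/L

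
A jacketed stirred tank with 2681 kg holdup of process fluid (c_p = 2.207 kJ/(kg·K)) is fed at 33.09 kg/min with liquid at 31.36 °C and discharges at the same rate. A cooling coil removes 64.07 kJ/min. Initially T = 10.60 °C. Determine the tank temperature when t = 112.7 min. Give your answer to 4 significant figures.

25.54 °C

M c_p dT/dt = ṁ c_p (T_in − T) − Q̇.
τ = M/ṁ = 81.0215 min; T_ss = T_in − Q̇/(ṁ c_p) = 31.36 − 64.07/(33.09·2.207) = 30.4827 °C.
T approaches T_ss exponentially: T(t) = T_ss + (T₀ − T_ss) e^(−t/τ).
T(112.7) = 30.4827 + (-19.8827)·e^(−112.7/81.0215) = 30.4827 + (-19.8827)·0.248829 = 25.5353 °C.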